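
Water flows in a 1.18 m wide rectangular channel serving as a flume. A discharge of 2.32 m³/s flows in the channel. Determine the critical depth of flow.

y_c = 0.733 m

For a rectangular channel, critical depth y_c = (q²/g)^(1/3) where q = Q/b = 2.32/1.18 = 1.966 m²/s.
So y_c = (1.966²/9.81)^(1/3) = 0.733 m.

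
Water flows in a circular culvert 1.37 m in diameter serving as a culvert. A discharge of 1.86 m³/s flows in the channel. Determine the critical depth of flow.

At critical depth, Q² T / (g A³) = 1, i.e. A³/T = Q²/g = 1.86²/9.81 = 0.3527.
Trying y = 0.553 m: A³/T = 0.1288 — short.
Trying y = 0.803 m: A³/T = 0.5364 — over.
Trying y = 0.72 m: A³/T = 0.3535 — matches.

y_c = 0.72 m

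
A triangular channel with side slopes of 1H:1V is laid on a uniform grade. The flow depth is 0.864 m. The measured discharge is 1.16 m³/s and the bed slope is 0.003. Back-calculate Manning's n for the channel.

For a triangular section with side slope z = 1: A = zy² = 1×0.864² = 0.7465 m²; P = 2y√(1+z²) = 2×0.864×1.414 = 2.444 m.
Hydraulic radius R = A/P = 0.7465/2.444 = 0.3055 m.
Rearranging Manning's equation: n = (1/Q) A R^(2/3) S^(1/2) = (1/1.16) × 0.7465 × 0.3055^(2/3) × √0.003 = 0.016.

n = 0.016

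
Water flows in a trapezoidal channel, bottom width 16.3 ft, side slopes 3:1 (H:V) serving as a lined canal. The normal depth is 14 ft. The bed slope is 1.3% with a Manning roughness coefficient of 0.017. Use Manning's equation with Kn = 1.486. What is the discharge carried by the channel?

With bottom width b = 16.3 ft and side slope z = 3: A = (b + zy)y = (16.3 + 3×14)×14 = 816.2 ft²; P = b + 2y√(1+z²) = 16.3 + 2×14×3.162 = 104.8 ft.
Hydraulic radius R = A/P = 816.2/104.8 = 7.785 ft.
Manning's equation: Q = (1.486/n) A R^(2/3) S^(1/2) = (1.486/0.017) × 816.2 × 7.785^(2/3) × 0.013^(1/2) = 32000 ft³/s.

Q = 32000 ft³/s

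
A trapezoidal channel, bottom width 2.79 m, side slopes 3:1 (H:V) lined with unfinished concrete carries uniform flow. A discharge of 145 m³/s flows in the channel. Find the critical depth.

y_c = 3 m

At critical depth, Q² T / (g A³) = 1, i.e. A³/T = Q²/g = 145²/9.81 = 2143.
Try y = 2.14 m: A³/T = 489.8 — too small.
Try y = 3 m: A³/T = 2128 — ≈ 2143.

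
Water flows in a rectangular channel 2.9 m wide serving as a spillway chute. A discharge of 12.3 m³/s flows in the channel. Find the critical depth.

y_c = 1.22 m

For a rectangular channel, critical depth y_c = (q²/g)^(1/3) where q = Q/b = 12.3/2.9 = 4.241 m²/s.
So y_c = (4.241²/9.81)^(1/3) = 1.22 m.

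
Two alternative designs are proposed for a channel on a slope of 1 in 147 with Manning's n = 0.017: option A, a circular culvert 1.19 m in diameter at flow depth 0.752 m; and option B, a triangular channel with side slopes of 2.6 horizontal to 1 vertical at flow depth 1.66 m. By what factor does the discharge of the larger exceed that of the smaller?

Channel A: For a circular section of diameter D = 1.19 m at depth y = 0.752 m, the central angle is θ = 2 arccos(1 − 2y/D) = 3.676 rad. Then A = (D²/8)(θ − sin θ) = 0.7407 m² and P = Dθ/2 = 2.187 m. Hydraulic radius R = A/P = 0.7407/2.187 = 0.3387 m. Q_A = (1/0.017)·0.7407·0.3387^(2/3)·√0.006803 = 1.746 m³/s.
Channel B: For a triangular section with side slope z = 2.6: A = zy² = 2.6×1.66² = 7.165 m²; P = 2y√(1+z²) = 2×1.66×2.786 = 9.248 m. Hydraulic radius R = A/P = 7.165/9.248 = 0.7747 m. Q_B = (1/0.017)·7.165·0.7747^(2/3)·√0.006803 = 29.32 m³/s.
The larger discharge is 29.32 m³/s and the smaller is 1.746 m³/s; the ratio is 16.8.

16.8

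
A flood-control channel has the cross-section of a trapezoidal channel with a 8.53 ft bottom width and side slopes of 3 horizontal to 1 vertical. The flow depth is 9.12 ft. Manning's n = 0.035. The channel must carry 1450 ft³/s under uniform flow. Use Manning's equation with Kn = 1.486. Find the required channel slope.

With bottom width b = 8.53 ft and side slope z = 3: A = (b + zy)y = (8.53 + 3×9.12)×9.12 = 327.3 ft²; P = b + 2y√(1+z²) = 8.53 + 2×9.12×3.162 = 66.21 ft.
Hydraulic radius R = A/P = 327.3/66.21 = 4.944 ft.
From Manning's equation, S = [nQ / (1.486 A R^(2/3))]² = [0.035 × 1450 / (1.486 × 327.3 × 4.944^(2/3))]² = 0.00129.

S = 0.00129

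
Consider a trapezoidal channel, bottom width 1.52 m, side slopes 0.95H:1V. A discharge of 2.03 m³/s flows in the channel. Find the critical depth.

At critical depth, Q² T / (g A³) = 1, i.e. A³/T = Q²/g = 2.03²/9.81 = 0.4201.
At y = 0.41 m: A³/T = 0.2087 — low.
At y = 0.57 m: A³/T = 0.6233 — high.
At y = 0.507 m: A³/T = 0.4209 — matches.

y_c = 0.507 m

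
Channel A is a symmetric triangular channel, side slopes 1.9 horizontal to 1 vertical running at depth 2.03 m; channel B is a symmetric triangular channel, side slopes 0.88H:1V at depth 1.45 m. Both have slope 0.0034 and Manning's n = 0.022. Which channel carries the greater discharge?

Channel A: For a triangular section with side slope z = 1.9: A = zy² = 1.9×2.03² = 7.83 m²; P = 2y√(1+z²) = 2×2.03×2.147 = 8.717 m. Hydraulic radius R = A/P = 7.83/8.717 = 0.8982 m. Q_A = (1/0.022)·7.83·0.8982^(2/3)·√0.0034 = 19.32 m³/s.
Channel B: For a triangular section with side slope z = 0.88: A = zy² = 0.88×1.45² = 1.85 m²; P = 2y√(1+z²) = 2×1.45×1.332 = 3.863 m. Hydraulic radius R = A/P = 1.85/3.863 = 0.479 m. Q_B = (1/0.022)·1.85·0.479^(2/3)·√0.0034 = 3.002 m³/s.
Q_A = 19.32 m³/s vs Q_B = 3.002 m³/s, so channel A carries more.

channel A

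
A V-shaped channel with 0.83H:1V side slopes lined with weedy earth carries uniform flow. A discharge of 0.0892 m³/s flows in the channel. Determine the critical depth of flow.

At critical depth, Q² T / (g A³) = 1, i.e. A³/T = Q²/g = 0.0892²/9.81 = 0.0008111.
Trying y = 0.254 m: A³/T = 0.0003642 — low.
Trying y = 0.363 m: A³/T = 0.002171 — high.
Trying y = 0.298 m: A³/T = 0.0008095 — close enough.

y_c = 0.298 m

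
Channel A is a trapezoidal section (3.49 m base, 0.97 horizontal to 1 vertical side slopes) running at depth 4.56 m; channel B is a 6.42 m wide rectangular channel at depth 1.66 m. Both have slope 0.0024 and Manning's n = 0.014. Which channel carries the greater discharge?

channel A

Channel A: With bottom width b = 3.49 m and side slope z = 0.97: A = (b + zy)y = (3.49 + 0.97×4.56)×4.56 = 36.08 m²; P = b + 2y√(1+z²) = 3.49 + 2×4.56×1.393 = 16.2 m. Hydraulic radius R = A/P = 36.08/16.2 = 2.228 m. Q_A = (1/0.014)·36.08·2.228^(2/3)·√0.0024 = 215.4 m³/s.
Channel B: Flow area A = b·y = 6.42 × 1.66 = 10.66 m². Wetted perimeter P = b + 2y = 6.42 + 2×1.66 = 9.74 m. Hydraulic radius R = A/P = 10.66/9.74 = 1.094 m. Q_B = (1/0.014)·10.66·1.094^(2/3)·√0.0024 = 39.6 m³/s.
Q_A = 215.4 m³/s vs Q_B = 39.6 m³/s, so channel A carries more.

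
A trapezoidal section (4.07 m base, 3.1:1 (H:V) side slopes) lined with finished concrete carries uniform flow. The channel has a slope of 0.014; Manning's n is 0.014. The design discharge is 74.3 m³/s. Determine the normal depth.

Manning's equation rearranged: A R^(2/3) = nQ / (1·√S) = 0.014 × 74.3 / (√0.014) = 8.791.
At y = 1.43 m: A R^(2/3) = 11.4 — over.
At y = 1.26 m: A R^(2/3) = 8.794 — ≈ 8.791.

y_n = 1.26 m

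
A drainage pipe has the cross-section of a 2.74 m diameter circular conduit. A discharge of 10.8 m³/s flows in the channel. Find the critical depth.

At critical depth, Q² T / (g A³) = 1, i.e. A³/T = Q²/g = 10.8²/9.81 = 11.89.
Trying y = 1.22 m: A³/T = 6.003 — short.
Trying y = 1.46 m: A³/T = 11.93 — close enough.

y_c = 1.46 m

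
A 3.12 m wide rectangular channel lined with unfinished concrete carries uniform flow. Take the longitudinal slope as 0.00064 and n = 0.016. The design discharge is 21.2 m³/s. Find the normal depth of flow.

Manning's equation rearranged: A R^(2/3) = nQ / (1·√S) = 0.016 × 21.2 / (√0.00064) = 13.41.
Trying y = 3.3 m: A R^(2/3) = 10.7 — low.
Trying y = 4.33 m: A R^(2/3) = 14.8 — high.
Trying y = 3.98 m: A R^(2/3) = 13.4 — matches.

y_n = 3.98 m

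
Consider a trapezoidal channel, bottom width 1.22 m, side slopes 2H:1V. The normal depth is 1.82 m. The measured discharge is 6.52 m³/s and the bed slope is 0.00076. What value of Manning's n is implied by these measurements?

With bottom width b = 1.22 m and side slope z = 2: A = (b + zy)y = (1.22 + 2×1.82)×1.82 = 8.845 m²; P = b + 2y√(1+z²) = 1.22 + 2×1.82×2.236 = 9.359 m.
Hydraulic radius R = A/P = 8.845/9.359 = 0.9451 m.
Rearranging Manning's equation: n = (1/Q) A R^(2/3) S^(1/2) = (1/6.52) × 8.845 × 0.9451^(2/3) × √0.00076 = 0.036.

n = 0.036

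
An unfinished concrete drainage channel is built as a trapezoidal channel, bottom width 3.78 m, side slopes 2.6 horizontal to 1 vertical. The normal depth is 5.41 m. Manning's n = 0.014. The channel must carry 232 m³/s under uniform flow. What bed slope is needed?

S = 0.000281

With bottom width b = 3.78 m and side slope z = 2.6: A = (b + zy)y = (3.78 + 2.6×5.41)×5.41 = 96.55 m²; P = b + 2y√(1+z²) = 3.78 + 2×5.41×2.786 = 33.92 m.
Hydraulic radius R = A/P = 96.55/33.92 = 2.846 m.
From Manning's equation, S = [nQ / (1 A R^(2/3))]² = [0.014 × 232 / (1 × 96.55 × 2.846^(2/3))]² = 0.000281.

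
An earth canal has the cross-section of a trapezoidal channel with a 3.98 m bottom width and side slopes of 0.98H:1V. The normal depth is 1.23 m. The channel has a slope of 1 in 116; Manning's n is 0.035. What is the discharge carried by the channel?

Q = 15.3 m³/s

With bottom width b = 3.98 m and side slope z = 0.98: A = (b + zy)y = (3.98 + 0.98×1.23)×1.23 = 6.378 m²; P = b + 2y√(1+z²) = 3.98 + 2×1.23×1.4 = 7.424 m.
Hydraulic radius R = A/P = 6.378/7.424 = 0.8591 m.
Manning's equation: Q = (1/n) A R^(2/3) S^(1/2) = (1/0.035) × 6.378 × 0.8591^(2/3) × 0.008621^(1/2) = 15.3 m³/s.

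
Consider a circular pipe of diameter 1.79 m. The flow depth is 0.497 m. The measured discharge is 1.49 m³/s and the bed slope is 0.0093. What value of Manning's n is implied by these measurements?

For a circular section of diameter D = 1.79 m at depth y = 0.497 m, the central angle is θ = 2 arccos(1 − 2y/D) = 2.22 rad. Then A = (D²/8)(θ − sin θ) = 0.5701 m² and P = Dθ/2 = 1.987 m.
Hydraulic radius R = A/P = 0.5701/1.987 = 0.2869 m.
Rearranging Manning's equation: n = (1/Q) A R^(2/3) S^(1/2) = (1/1.49) × 0.5701 × 0.2869^(2/3) × √0.0093 = 0.0161.

n = 0.0161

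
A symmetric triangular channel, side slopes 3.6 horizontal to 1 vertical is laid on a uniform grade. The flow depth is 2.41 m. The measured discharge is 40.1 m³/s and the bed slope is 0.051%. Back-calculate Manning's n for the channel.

For a triangular section with side slope z = 3.6: A = zy² = 3.6×2.41² = 20.91 m²; P = 2y√(1+z²) = 2×2.41×3.736 = 18.01 m.
Hydraulic radius R = A/P = 20.91/18.01 = 1.161 m.
Rearranging Manning's equation: n = (1/Q) A R^(2/3) S^(1/2) = (1/40.1) × 20.91 × 1.161^(2/3) × √0.00051 = 0.013.

n = 0.013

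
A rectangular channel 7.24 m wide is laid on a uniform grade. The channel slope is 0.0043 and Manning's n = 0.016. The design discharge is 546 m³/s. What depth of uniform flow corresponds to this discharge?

y_n = 9.65 m

Manning's equation rearranged: A R^(2/3) = nQ / (1·√S) = 0.016 × 546 / (√0.0043) = 133.2.
At y = 8.2 m: A R^(2/3) = 109.7 — too small.
At y = 10.6 m: A R^(2/3) = 148.7 — too large.
At y = 9.65 m: A R^(2/3) = 133.2 — close enough.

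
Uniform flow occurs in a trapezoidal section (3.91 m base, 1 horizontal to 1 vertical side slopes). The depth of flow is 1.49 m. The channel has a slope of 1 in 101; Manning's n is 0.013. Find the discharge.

Q = 61.2 m³/s

With bottom width b = 3.91 m and side slope z = 1: A = (b + zy)y = (3.91 + 1×1.49)×1.49 = 8.046 m²; P = b + 2y√(1+z²) = 3.91 + 2×1.49×1.414 = 8.124 m.
Hydraulic radius R = A/P = 8.046/8.124 = 0.9904 m.
Manning's equation: Q = (1/n) A R^(2/3) S^(1/2) = (1/0.013) × 8.046 × 0.9904^(2/3) × 0.009901^(1/2) = 61.2 m³/s.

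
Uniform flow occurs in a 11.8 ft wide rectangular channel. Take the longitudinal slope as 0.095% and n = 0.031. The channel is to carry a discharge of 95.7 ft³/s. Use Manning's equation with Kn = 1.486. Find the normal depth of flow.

Manning's equation rearranged: A R^(2/3) = nQ / (1.486·√S) = 0.031 × 95.7 / (1.486 × √0.00095) = 64.77.
Trying y = 2.56 ft: A R^(2/3) = 44.46 — too small.
Trying y = 3.78 ft: A R^(2/3) = 77.81 — too large.
Trying y = 3.32 ft: A R^(2/3) = 64.74 — matches.

y_n = 3.32 ft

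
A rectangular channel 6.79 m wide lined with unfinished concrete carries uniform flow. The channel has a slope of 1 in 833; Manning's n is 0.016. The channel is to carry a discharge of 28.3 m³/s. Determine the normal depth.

y_n = 1.75 m

Manning's equation rearranged: A R^(2/3) = nQ / (1·√S) = 0.016 × 28.3 / (√0.0012) = 13.07.
Try y = 2.01 m: A R^(2/3) = 15.94 — over.
Try y = 1.75 m: A R^(2/3) = 13.08 — matches.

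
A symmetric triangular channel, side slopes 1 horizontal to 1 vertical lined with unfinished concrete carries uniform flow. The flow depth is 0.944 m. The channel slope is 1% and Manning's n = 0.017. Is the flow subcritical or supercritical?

For a triangular section with side slope z = 1: A = zy² = 1×0.944² = 0.8911 m²; P = 2y√(1+z²) = 2×0.944×1.414 = 2.67 m.
Hydraulic radius R = A/P = 0.8911/2.67 = 0.3338 m.
V = (1/n) R^(2/3) √S = (1/0.017) × 0.3338^(2/3) × √0.01 = 2.83 m/s. Hydraulic depth D_h = A/T = 0.8911/1.888 = 0.472 m.
Froude number Fr = V/√(g·D_h) = 2.83/√(9.81×0.472) = 1.32, which is greater than 1, so the flow is supercritical.

supercritical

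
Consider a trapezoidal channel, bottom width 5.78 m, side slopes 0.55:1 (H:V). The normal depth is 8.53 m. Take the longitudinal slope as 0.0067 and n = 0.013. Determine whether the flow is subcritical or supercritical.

With bottom width b = 5.78 m and side slope z = 0.55: A = (b + zy)y = (5.78 + 0.55×8.53)×8.53 = 89.32 m²; P = b + 2y√(1+z²) = 5.78 + 2×8.53×1.141 = 25.25 m.
Hydraulic radius R = A/P = 89.32/25.25 = 3.537 m.
V = (1/n) R^(2/3) √S = (1/0.013) × 3.537^(2/3) × √0.0067 = 14.62 m/s. Hydraulic depth D_h = A/T = 89.32/15.16 = 5.891 m.
Froude number Fr = V/√(g·D_h) = 14.62/√(9.81×5.891) = 1.92, which is greater than 1, so the flow is supercritical.

supercritical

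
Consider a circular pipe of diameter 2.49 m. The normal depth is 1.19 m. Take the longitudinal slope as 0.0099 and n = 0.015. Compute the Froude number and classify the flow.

supercritical

For a circular section of diameter D = 2.49 m at depth y = 1.19 m, the central angle is θ = 2 arccos(1 − 2y/D) = 3.053 rad. Then A = (D²/8)(θ − sin θ) = 2.298 m² and P = Dθ/2 = 3.801 m.
Hydraulic radius R = A/P = 2.298/3.801 = 0.6045 m.
V = (1/n) R^(2/3) √S = (1/0.015) × 0.6045^(2/3) × √0.0099 = 4.742 m/s. Hydraulic depth D_h = A/T = 2.298/2.488 = 0.9237 m.
Froude number Fr = V/√(g·D_h) = 4.742/√(9.81×0.9237) = 1.58, which is greater than 1, so the flow is supercritical.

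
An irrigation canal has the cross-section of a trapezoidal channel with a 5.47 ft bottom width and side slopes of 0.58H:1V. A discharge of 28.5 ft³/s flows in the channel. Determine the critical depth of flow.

y_c = 0.914 ft

At critical depth, Q² T / (g A³) = 1, i.e. A³/T = Q²/g = 28.5²/32.2 = 25.23.
Trying y = 0.994 ft: A³/T = 32.78 — over.
Trying y = 0.788 ft: A³/T = 15.96 — short.
Trying y = 0.914 ft: A³/T = 25.26 — matches.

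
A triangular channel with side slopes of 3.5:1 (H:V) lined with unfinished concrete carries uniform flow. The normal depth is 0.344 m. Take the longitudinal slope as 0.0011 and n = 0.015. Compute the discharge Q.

For a triangular section with side slope z = 3.5: A = zy² = 3.5×0.344² = 0.4142 m²; P = 2y√(1+z²) = 2×0.344×3.64 = 2.504 m.
Hydraulic radius R = A/P = 0.4142/2.504 = 0.1654 m.
Manning's equation: Q = (1/n) A R^(2/3) S^(1/2) = (1/0.015) × 0.4142 × 0.1654^(2/3) × 0.0011^(1/2) = 0.276 m³/s.

Q = 0.276 m³/s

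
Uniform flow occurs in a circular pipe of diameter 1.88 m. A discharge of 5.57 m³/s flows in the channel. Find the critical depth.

y_c = 1.16 m

At critical depth, Q² T / (g A³) = 1, i.e. A³/T = Q²/g = 5.57²/9.81 = 3.163.
Trying y = 1.35 m: A³/T = 5.741 — high.
Trying y = 0.885 m: A³/T = 1.13 — low.
Trying y = 1.16 m: A³/T = 3.179 — matches.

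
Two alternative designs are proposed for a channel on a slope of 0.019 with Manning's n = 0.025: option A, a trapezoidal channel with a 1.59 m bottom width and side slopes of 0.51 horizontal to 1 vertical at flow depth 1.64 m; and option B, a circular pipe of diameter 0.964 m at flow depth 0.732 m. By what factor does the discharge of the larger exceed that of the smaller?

Channel A: With bottom width b = 1.59 m and side slope z = 0.51: A = (b + zy)y = (1.59 + 0.51×1.64)×1.64 = 3.979 m²; P = b + 2y√(1+z²) = 1.59 + 2×1.64×1.123 = 5.272 m. Hydraulic radius R = A/P = 3.979/5.272 = 0.7548 m. Q_A = (1/0.025)·3.979·0.7548^(2/3)·√0.019 = 18.19 m³/s.
Channel B: For a circular section of diameter D = 0.964 m at depth y = 0.732 m, the central angle is θ = 2 arccos(1 − 2y/D) = 4.232 rad. Then A = (D²/8)(θ − sin θ) = 0.5946 m² and P = Dθ/2 = 2.04 m. Hydraulic radius R = A/P = 0.5946/2.04 = 0.2915 m. Q_B = (1/0.025)·0.5946·0.2915^(2/3)·√0.019 = 1.441 m³/s.
The larger discharge is 18.19 m³/s and the smaller is 1.441 m³/s; the ratio is 12.6.

12.6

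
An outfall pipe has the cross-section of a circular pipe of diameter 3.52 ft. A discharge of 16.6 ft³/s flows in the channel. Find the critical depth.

y_c = 1.24 ft

At critical depth, Q² T / (g A³) = 1, i.e. A³/T = Q²/g = 16.6²/32.2 = 8.558.
Trying y = 1.58 ft: A³/T = 21.66 — high.
Trying y = 0.848 ft: A³/T = 1.955 — low.
Trying y = 1.24 ft: A³/T = 8.539 — ≈ 8.558.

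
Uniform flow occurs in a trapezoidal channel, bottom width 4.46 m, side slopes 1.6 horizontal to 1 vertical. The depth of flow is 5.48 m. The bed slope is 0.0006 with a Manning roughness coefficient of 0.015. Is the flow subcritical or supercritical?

With bottom width b = 4.46 m and side slope z = 1.6: A = (b + zy)y = (4.46 + 1.6×5.48)×5.48 = 72.49 m²; P = b + 2y√(1+z²) = 4.46 + 2×5.48×1.887 = 25.14 m.
Hydraulic radius R = A/P = 72.49/25.14 = 2.884 m.
V = (1/n) R^(2/3) √S = (1/0.015) × 2.884^(2/3) × √0.0006 = 3.308 m/s. Hydraulic depth D_h = A/T = 72.49/22 = 3.296 m.
Froude number Fr = V/√(g·D_h) = 3.308/√(9.81×3.296) = 0.582, which is less than 1, so the flow is subcritical.

subcritical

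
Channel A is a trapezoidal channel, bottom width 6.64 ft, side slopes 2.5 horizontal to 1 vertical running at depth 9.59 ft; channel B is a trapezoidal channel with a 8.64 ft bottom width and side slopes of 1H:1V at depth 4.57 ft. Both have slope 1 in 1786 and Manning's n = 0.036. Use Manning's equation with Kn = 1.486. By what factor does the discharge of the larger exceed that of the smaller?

7.2

Channel A: With bottom width b = 6.64 ft and side slope z = 2.5: A = (b + zy)y = (6.64 + 2.5×9.59)×9.59 = 293.6 ft²; P = b + 2y√(1+z²) = 6.64 + 2×9.59×2.693 = 58.28 ft. Hydraulic radius R = A/P = 293.6/58.28 = 5.037 ft. Q_A = (1.486/0.036)·293.6·5.037^(2/3)·√0.0005599 = 842.7 ft³/s.
Channel B: With bottom width b = 8.64 ft and side slope z = 1: A = (b + zy)y = (8.64 + 1×4.57)×4.57 = 60.37 ft²; P = b + 2y√(1+z²) = 8.64 + 2×4.57×1.414 = 21.57 ft. Hydraulic radius R = A/P = 60.37/21.57 = 2.799 ft. Q_B = (1.486/0.036)·60.37·2.799^(2/3)·√0.0005599 = 117.1 ft³/s.
The larger discharge is 842.7 ft³/s and the smaller is 117.1 ft³/s; the ratio is 7.2.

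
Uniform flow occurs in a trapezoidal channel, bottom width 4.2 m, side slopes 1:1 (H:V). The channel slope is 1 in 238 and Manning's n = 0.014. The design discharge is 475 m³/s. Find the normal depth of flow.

Manning's equation rearranged: A R^(2/3) = nQ / (1·√S) = 0.014 × 475 / (√0.004202) = 102.6.
Trying y = 6.25 m: A R^(2/3) = 135.4 — too large.
Trying y = 4.34 m: A R^(2/3) = 63.63 — too small.
Trying y = 5.48 m: A R^(2/3) = 102.7 — close enough.

y_n = 5.48 m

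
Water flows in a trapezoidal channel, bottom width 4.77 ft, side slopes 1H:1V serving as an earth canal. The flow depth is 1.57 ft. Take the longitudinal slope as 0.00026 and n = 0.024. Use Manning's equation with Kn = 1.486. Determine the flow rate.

Q = 10.5 ft³/s

With bottom width b = 4.77 ft and side slope z = 1: A = (b + zy)y = (4.77 + 1×1.57)×1.57 = 9.954 ft²; P = b + 2y√(1+z²) = 4.77 + 2×1.57×1.414 = 9.211 ft.
Hydraulic radius R = A/P = 9.954/9.211 = 1.081 ft.
Manning's equation: Q = (1.486/n) A R^(2/3) S^(1/2) = (1.486/0.024) × 9.954 × 1.081^(2/3) × 0.00026^(1/2) = 10.5 ft³/s.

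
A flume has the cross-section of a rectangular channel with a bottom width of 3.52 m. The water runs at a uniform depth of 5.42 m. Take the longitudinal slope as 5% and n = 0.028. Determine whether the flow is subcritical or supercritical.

Flow area A = b·y = 3.52 × 5.42 = 19.08 m². Wetted perimeter P = b + 2y = 3.52 + 2×5.42 = 14.36 m.
Hydraulic radius R = A/P = 19.08/14.36 = 1.329 m.
V = (1/n) R^(2/3) √S = (1/0.028) × 1.329^(2/3) × √0.05 = 9.651 m/s. Hydraulic depth D_h = A/T = 19.08/3.52 = 5.42 m.
Froude number Fr = V/√(g·D_h) = 9.651/√(9.81×5.42) = 1.32, which is greater than 1, so the flow is supercritical.

supercritical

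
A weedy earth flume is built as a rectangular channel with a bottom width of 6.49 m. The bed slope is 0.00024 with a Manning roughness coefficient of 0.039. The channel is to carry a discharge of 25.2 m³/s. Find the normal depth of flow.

Manning's equation rearranged: A R^(2/3) = nQ / (1·√S) = 0.039 × 25.2 / (√0.00024) = 63.44.
Trying y = 4.72 m: A R^(2/3) = 47.37 — low.
Trying y = 5.96 m: A R^(2/3) = 63.45 — matches.

y_n = 5.96 m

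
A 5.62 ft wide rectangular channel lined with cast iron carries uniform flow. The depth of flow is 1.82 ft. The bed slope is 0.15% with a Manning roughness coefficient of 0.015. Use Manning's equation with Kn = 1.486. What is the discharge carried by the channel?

Flow area A = b·y = 5.62 × 1.82 = 10.23 ft². Wetted perimeter P = b + 2y = 5.62 + 2×1.82 = 9.26 ft.
Hydraulic radius R = A/P = 10.23/9.26 = 1.105 ft.
Manning's equation: Q = (1.486/n) A R^(2/3) S^(1/2) = (1.486/0.015) × 10.23 × 1.105^(2/3) × 0.0015^(1/2) = 41.9 ft³/s.

Q = 41.9 ft³/s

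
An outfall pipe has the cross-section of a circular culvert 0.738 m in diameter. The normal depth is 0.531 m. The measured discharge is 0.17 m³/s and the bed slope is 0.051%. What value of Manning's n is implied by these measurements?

n = 0.016

For a circular section of diameter D = 0.738 m at depth y = 0.531 m, the central angle is θ = 2 arccos(1 − 2y/D) = 4.051 rad. Then A = (D²/8)(θ − sin θ) = 0.3295 m² and P = Dθ/2 = 1.495 m.
Hydraulic radius R = A/P = 0.3295/1.495 = 0.2204 m.
Rearranging Manning's equation: n = (1/Q) A R^(2/3) S^(1/2) = (1/0.17) × 0.3295 × 0.2204^(2/3) × √0.00051 = 0.016.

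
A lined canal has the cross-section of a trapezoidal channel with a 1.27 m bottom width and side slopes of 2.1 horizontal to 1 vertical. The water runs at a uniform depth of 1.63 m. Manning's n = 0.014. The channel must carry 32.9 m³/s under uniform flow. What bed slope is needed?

S = 0.00441

With bottom width b = 1.27 m and side slope z = 2.1: A = (b + zy)y = (1.27 + 2.1×1.63)×1.63 = 7.65 m²; P = b + 2y√(1+z²) = 1.27 + 2×1.63×2.326 = 8.853 m.
Hydraulic radius R = A/P = 7.65/8.853 = 0.8641 m.
From Manning's equation, S = [nQ / (1 A R^(2/3))]² = [0.014 × 32.9 / (1 × 7.65 × 0.8641^(2/3))]² = 0.00441.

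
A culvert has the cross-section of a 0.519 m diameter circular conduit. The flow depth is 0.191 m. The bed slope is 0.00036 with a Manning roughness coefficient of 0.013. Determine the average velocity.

V = 0.324 m/s

For a circular section of diameter D = 0.519 m at depth y = 0.191 m, the central angle is θ = 2 arccos(1 − 2y/D) = 2.607 rad. Then A = (D²/8)(θ − sin θ) = 0.07064 m² and P = Dθ/2 = 0.6766 m.
Hydraulic radius R = A/P = 0.07064/0.6766 = 0.1044 m.
From Manning's equation, V = (1/n) R^(2/3) S^(1/2) = (1/0.013) × 0.1044^(2/3) × 0.00036^(1/2) = 0.324 m/s.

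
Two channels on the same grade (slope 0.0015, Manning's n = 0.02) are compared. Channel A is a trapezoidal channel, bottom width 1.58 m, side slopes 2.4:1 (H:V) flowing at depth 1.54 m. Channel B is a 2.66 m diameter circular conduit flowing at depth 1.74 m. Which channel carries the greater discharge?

channel A

Channel A: With bottom width b = 1.58 m and side slope z = 2.4: A = (b + zy)y = (1.58 + 2.4×1.54)×1.54 = 8.125 m²; P = b + 2y√(1+z²) = 1.58 + 2×1.54×2.6 = 9.588 m. Hydraulic radius R = A/P = 8.125/9.588 = 0.8474 m. Q_A = (1/0.02)·8.125·0.8474^(2/3)·√0.0015 = 14.09 m³/s.
Channel B: For a circular section of diameter D = 2.66 m at depth y = 1.74 m, the central angle is θ = 2 arccos(1 − 2y/D) = 3.768 rad. Then A = (D²/8)(θ − sin θ) = 3.852 m² and P = Dθ/2 = 5.012 m. Hydraulic radius R = A/P = 3.852/5.012 = 0.7685 m. Q_B = (1/0.02)·3.852·0.7685^(2/3)·√0.0015 = 6.258 m³/s.
Q_A = 14.09 m³/s vs Q_B = 6.258 m³/s, so channel A carries more.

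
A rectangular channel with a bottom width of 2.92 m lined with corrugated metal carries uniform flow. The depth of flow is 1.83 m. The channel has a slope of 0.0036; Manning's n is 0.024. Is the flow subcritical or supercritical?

subcritical

Flow area A = b·y = 2.92 × 1.83 = 5.344 m². Wetted perimeter P = b + 2y = 2.92 + 2×1.83 = 6.58 m.
Hydraulic radius R = A/P = 5.344/6.58 = 0.8121 m.
V = (1/n) R^(2/3) √S = (1/0.024) × 0.8121^(2/3) × √0.0036 = 2.176 m/s. Hydraulic depth D_h = A/T = 5.344/2.92 = 1.83 m.
Froude number Fr = V/√(g·D_h) = 2.176/√(9.81×1.83) = 0.514, which is less than 1, so the flow is subcritical.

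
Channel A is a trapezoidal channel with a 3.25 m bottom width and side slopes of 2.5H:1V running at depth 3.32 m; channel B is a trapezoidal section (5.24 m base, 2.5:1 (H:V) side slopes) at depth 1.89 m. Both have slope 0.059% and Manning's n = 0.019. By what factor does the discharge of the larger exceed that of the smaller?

Channel A: With bottom width b = 3.25 m and side slope z = 2.5: A = (b + zy)y = (3.25 + 2.5×3.32)×3.32 = 38.35 m²; P = b + 2y√(1+z²) = 3.25 + 2×3.32×2.693 = 21.13 m. Hydraulic radius R = A/P = 38.35/21.13 = 1.815 m. Q_A = (1/0.019)·38.35·1.815^(2/3)·√0.00059 = 72.94 m³/s.
Channel B: With bottom width b = 5.24 m and side slope z = 2.5: A = (b + zy)y = (5.24 + 2.5×1.89)×1.89 = 18.83 m²; P = b + 2y√(1+z²) = 5.24 + 2×1.89×2.693 = 15.42 m. Hydraulic radius R = A/P = 18.83/15.42 = 1.222 m. Q_B = (1/0.019)·18.83·1.222^(2/3)·√0.00059 = 27.51 m³/s.
The larger discharge is 72.94 m³/s and the smaller is 27.51 m³/s; the ratio is 2.65.

2.65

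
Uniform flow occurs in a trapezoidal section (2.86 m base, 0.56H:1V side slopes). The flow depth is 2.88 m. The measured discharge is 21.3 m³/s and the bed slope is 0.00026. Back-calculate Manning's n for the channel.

With bottom width b = 2.86 m and side slope z = 0.56: A = (b + zy)y = (2.86 + 0.56×2.88)×2.88 = 12.88 m²; P = b + 2y√(1+z²) = 2.86 + 2×2.88×1.146 = 9.462 m.
Hydraulic radius R = A/P = 12.88/9.462 = 1.361 m.
Rearranging Manning's equation: n = (1/Q) A R^(2/3) S^(1/2) = (1/21.3) × 12.88 × 1.361^(2/3) × √0.00026 = 0.012.

n = 0.012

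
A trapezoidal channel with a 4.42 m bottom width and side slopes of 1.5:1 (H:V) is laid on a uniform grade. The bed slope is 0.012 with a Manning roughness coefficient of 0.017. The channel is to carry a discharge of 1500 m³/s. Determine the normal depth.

Manning's equation rearranged: A R^(2/3) = nQ / (1·√S) = 0.017 × 1500 / (√0.012) = 232.8.
At y = 8.61 m: A R^(2/3) = 389.1 — high.
At y = 5.97 m: A R^(2/3) = 168.9 — low.
At y = 6.88 m: A R^(2/3) = 232.4 — ≈ 232.8.

y_n = 6.88 m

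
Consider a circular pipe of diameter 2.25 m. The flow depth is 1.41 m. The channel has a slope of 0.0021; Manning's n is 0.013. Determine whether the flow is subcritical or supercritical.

For a circular section of diameter D = 2.25 m at depth y = 1.41 m, the central angle is θ = 2 arccos(1 − 2y/D) = 3.654 rad. Then A = (D²/8)(θ − sin θ) = 2.622 m² and P = Dθ/2 = 4.111 m.
Hydraulic radius R = A/P = 2.622/4.111 = 0.638 m.
V = (1/n) R^(2/3) √S = (1/0.013) × 0.638^(2/3) × √0.0021 = 2.612 m/s. Hydraulic depth D_h = A/T = 2.622/2.177 = 1.205 m.
Froude number Fr = V/√(g·D_h) = 2.612/√(9.81×1.205) = 0.76, which is less than 1, so the flow is subcritical.

subcritical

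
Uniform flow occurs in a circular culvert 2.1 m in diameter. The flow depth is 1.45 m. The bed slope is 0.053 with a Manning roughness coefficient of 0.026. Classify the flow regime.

For a circular section of diameter D = 2.1 m at depth y = 1.45 m, the central angle is θ = 2 arccos(1 − 2y/D) = 3.923 rad. Then A = (D²/8)(θ − sin θ) = 2.551 m² and P = Dθ/2 = 4.119 m.
Hydraulic radius R = A/P = 2.551/4.119 = 0.6193 m.
V = (1/n) R^(2/3) √S = (1/0.026) × 0.6193^(2/3) × √0.053 = 6.433 m/s. Hydraulic depth D_h = A/T = 2.551/1.942 = 1.314 m.
Froude number Fr = V/√(g·D_h) = 6.433/√(9.81×1.314) = 1.79, which is greater than 1, so the flow is supercritical.

supercritical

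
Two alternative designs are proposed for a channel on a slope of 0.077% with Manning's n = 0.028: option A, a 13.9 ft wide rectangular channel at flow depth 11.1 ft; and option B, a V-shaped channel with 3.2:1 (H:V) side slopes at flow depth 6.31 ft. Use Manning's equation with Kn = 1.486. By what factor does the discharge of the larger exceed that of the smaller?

1.53

Channel A: Flow area A = b·y = 13.9 × 11.1 = 154.3 ft². Wetted perimeter P = b + 2y = 13.9 + 2×11.1 = 36.1 ft. Hydraulic radius R = A/P = 154.3/36.1 = 4.274 ft. Q_A = (1.486/0.028)·154.3·4.274^(2/3)·√0.00077 = 598.4 ft³/s.
Channel B: For a triangular section with side slope z = 3.2: A = zy² = 3.2×6.31² = 127.4 ft²; P = 2y√(1+z²) = 2×6.31×3.353 = 42.31 ft. Hydraulic radius R = A/P = 127.4/42.31 = 3.011 ft. Q_B = (1.486/0.028)·127.4·3.011^(2/3)·√0.00077 = 391.3 ft³/s.
The larger discharge is 598.4 ft³/s and the smaller is 391.3 ft³/s; the ratio is 1.53.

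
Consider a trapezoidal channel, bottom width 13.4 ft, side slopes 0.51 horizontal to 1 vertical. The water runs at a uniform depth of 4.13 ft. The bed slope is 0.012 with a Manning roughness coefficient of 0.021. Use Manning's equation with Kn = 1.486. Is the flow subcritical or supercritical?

With bottom width b = 13.4 ft and side slope z = 0.51: A = (b + zy)y = (13.4 + 0.51×4.13)×4.13 = 64.04 ft²; P = b + 2y√(1+z²) = 13.4 + 2×4.13×1.123 = 22.67 ft.
Hydraulic radius R = A/P = 64.04/22.67 = 2.825 ft.
V = (1.486/n) R^(2/3) √S = (1.486/0.021) × 2.825^(2/3) × √0.012 = 15.49 ft/s. Hydraulic depth D_h = A/T = 64.04/17.61 = 3.636 ft.
Froude number Fr = V/√(g·D_h) = 15.49/√(32.2×3.636) = 1.43, which is greater than 1, so the flow is supercritical.

supercritical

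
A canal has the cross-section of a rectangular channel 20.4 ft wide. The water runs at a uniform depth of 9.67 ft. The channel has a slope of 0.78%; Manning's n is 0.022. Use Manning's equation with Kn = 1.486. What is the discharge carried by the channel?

Flow area A = b·y = 20.4 × 9.67 = 197.3 ft². Wetted perimeter P = b + 2y = 20.4 + 2×9.67 = 39.74 ft.
Hydraulic radius R = A/P = 197.3/39.74 = 4.964 ft.
Manning's equation: Q = (1.486/n) A R^(2/3) S^(1/2) = (1.486/0.022) × 197.3 × 4.964^(2/3) × 0.0078^(1/2) = 3420 ft³/s.

Q = 3420 ft³/s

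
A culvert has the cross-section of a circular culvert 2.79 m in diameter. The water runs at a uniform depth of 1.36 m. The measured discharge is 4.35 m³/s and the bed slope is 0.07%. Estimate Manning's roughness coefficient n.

For a circular section of diameter D = 2.79 m at depth y = 1.36 m, the central angle is θ = 2 arccos(1 − 2y/D) = 3.091 rad. Then A = (D²/8)(θ − sin θ) = 2.959 m² and P = Dθ/2 = 4.313 m.
Hydraulic radius R = A/P = 2.959/4.313 = 0.6862 m.
Rearranging Manning's equation: n = (1/Q) A R^(2/3) S^(1/2) = (1/4.35) × 2.959 × 0.6862^(2/3) × √0.0007 = 0.014.

n = 0.014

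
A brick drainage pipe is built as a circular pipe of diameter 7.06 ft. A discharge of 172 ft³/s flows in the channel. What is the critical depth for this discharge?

At critical depth, Q² T / (g A³) = 1, i.e. A³/T = Q²/g = 172²/32.2 = 918.8.
At y = 3.98 ft: A³/T = 1680 — too large.
At y = 2.32 ft: A³/T = 211.9 — too small.
At y = 3.4 ft: A³/T = 920.3 — close enough.

y_c = 3.4 ft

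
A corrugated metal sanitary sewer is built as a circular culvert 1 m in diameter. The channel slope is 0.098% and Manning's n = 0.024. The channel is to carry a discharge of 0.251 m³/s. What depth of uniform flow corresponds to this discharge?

y_n = 0.568 m

Manning's equation rearranged: A R^(2/3) = nQ / (1·√S) = 0.024 × 0.251 / (√0.00098) = 0.1924.
Try y = 0.487 m: A R^(2/3) = 0.149 — low.
Try y = 0.624 m: A R^(2/3) = 0.2222 — high.
Try y = 0.568 m: A R^(2/3) = 0.1922 — close enough.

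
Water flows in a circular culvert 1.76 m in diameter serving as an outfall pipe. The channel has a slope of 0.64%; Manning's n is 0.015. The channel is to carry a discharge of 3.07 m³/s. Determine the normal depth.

y_n = 0.784 m

Manning's equation rearranged: A R^(2/3) = nQ / (1·√S) = 0.015 × 3.07 / (√0.0064) = 0.5756.
Try y = 0.589 m: A R^(2/3) = 0.34 — low.
Try y = 0.977 m: A R^(2/3) = 0.8367 — high.
Try y = 0.784 m: A R^(2/3) = 0.5758 — matches.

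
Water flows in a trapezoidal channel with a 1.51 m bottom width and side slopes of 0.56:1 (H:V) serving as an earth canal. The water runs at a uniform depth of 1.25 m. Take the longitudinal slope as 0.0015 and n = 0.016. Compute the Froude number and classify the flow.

With bottom width b = 1.51 m and side slope z = 0.56: A = (b + zy)y = (1.51 + 0.56×1.25)×1.25 = 2.763 m²; P = b + 2y√(1+z²) = 1.51 + 2×1.25×1.146 = 4.375 m.
Hydraulic radius R = A/P = 2.763/4.375 = 0.6314 m.
V = (1/n) R^(2/3) √S = (1/0.016) × 0.6314^(2/3) × √0.0015 = 1.782 m/s. Hydraulic depth D_h = A/T = 2.763/2.91 = 0.9493 m.
Froude number Fr = V/√(g·D_h) = 1.782/√(9.81×0.9493) = 0.584, which is less than 1, so the flow is subcritical.

subcritical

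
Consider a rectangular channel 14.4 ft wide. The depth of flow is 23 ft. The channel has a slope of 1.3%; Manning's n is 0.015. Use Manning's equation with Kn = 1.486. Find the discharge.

Q = 11600 ft³/s

Flow area A = b·y = 14.4 × 23 = 331.2 ft². Wetted perimeter P = b + 2y = 14.4 + 2×23 = 60.4 ft.
Hydraulic radius R = A/P = 331.2/60.4 = 5.483 ft.
Manning's equation: Q = (1.486/n) A R^(2/3) S^(1/2) = (1.486/0.015) × 331.2 × 5.483^(2/3) × 0.013^(1/2) = 11600 ft³/s.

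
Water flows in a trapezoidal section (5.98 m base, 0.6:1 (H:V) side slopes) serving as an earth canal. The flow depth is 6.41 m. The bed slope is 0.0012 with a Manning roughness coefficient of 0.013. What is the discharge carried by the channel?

Q = 350 m³/s

With bottom width b = 5.98 m and side slope z = 0.6: A = (b + zy)y = (5.98 + 0.6×6.41)×6.41 = 62.98 m²; P = b + 2y√(1+z²) = 5.98 + 2×6.41×1.166 = 20.93 m.
Hydraulic radius R = A/P = 62.98/20.93 = 3.009 m.
Manning's equation: Q = (1/n) A R^(2/3) S^(1/2) = (1/0.013) × 62.98 × 3.009^(2/3) × 0.0012^(1/2) = 350 m³/s.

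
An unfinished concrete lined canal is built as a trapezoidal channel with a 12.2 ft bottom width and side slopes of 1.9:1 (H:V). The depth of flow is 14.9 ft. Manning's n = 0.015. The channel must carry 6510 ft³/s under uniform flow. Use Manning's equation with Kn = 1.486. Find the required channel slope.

S = 0.00075

With bottom width b = 12.2 ft and side slope z = 1.9: A = (b + zy)y = (12.2 + 1.9×14.9)×14.9 = 603.6 ft²; P = b + 2y√(1+z²) = 12.2 + 2×14.9×2.147 = 76.18 ft.
Hydraulic radius R = A/P = 603.6/76.18 = 7.923 ft.
From Manning's equation, S = [nQ / (1.486 A R^(2/3))]² = [0.015 × 6510 / (1.486 × 603.6 × 7.923^(2/3))]² = 0.00075.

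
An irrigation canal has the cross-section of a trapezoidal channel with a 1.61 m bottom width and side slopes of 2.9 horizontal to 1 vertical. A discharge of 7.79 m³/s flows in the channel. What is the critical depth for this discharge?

At critical depth, Q² T / (g A³) = 1, i.e. A³/T = Q²/g = 7.79²/9.81 = 6.186.
At y = 0.67 m: A³/T = 2.455 — too small.
At y = 0.954 m: A³/T = 10.19 — too large.
At y = 0.844 m: A³/T = 6.174 — matches.

y_c = 0.844 m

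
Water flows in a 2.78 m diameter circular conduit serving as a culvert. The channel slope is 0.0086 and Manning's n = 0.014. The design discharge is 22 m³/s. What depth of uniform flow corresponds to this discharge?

Manning's equation rearranged: A R^(2/3) = nQ / (1·√S) = 0.014 × 22 / (√0.0086) = 3.321.
Try y = 1.45 m: A R^(2/3) = 2.557 — short.
Try y = 1.71 m: A R^(2/3) = 3.323 — matches.

y_n = 1.71 m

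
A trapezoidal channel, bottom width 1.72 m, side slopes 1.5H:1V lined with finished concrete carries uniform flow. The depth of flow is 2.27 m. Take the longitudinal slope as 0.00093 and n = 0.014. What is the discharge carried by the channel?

Q = 28.2 m³/s

With bottom width b = 1.72 m and side slope z = 1.5: A = (b + zy)y = (1.72 + 1.5×2.27)×2.27 = 11.63 m²; P = b + 2y√(1+z²) = 1.72 + 2×2.27×1.803 = 9.905 m.
Hydraulic radius R = A/P = 11.63/9.905 = 1.175 m.
Manning's equation: Q = (1/n) A R^(2/3) S^(1/2) = (1/0.014) × 11.63 × 1.175^(2/3) × 0.00093^(1/2) = 28.2 m³/s.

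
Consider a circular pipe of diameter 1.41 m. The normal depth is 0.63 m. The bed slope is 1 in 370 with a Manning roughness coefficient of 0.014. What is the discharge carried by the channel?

Q = 1.19 m³/s

For a circular section of diameter D = 1.41 m at depth y = 0.63 m, the central angle is θ = 2 arccos(1 − 2y/D) = 2.928 rad. Then A = (D²/8)(θ − sin θ) = 0.6752 m² and P = Dθ/2 = 2.065 m.
Hydraulic radius R = A/P = 0.6752/2.065 = 0.327 m.
Manning's equation: Q = (1/n) A R^(2/3) S^(1/2) = (1/0.014) × 0.6752 × 0.327^(2/3) × 0.002703^(1/2) = 1.19 m³/s.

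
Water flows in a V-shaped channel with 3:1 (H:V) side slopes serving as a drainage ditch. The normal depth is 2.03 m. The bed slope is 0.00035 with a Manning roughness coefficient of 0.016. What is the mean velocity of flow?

For a triangular section with side slope z = 3: A = zy² = 3×2.03² = 12.36 m²; P = 2y√(1+z²) = 2×2.03×3.162 = 12.84 m.
Hydraulic radius R = A/P = 12.36/12.84 = 0.9629 m.
From Manning's equation, V = (1/n) R^(2/3) S^(1/2) = (1/0.016) × 0.9629^(2/3) × 0.00035^(1/2) = 1.14 m/s.

V = 1.14 m/s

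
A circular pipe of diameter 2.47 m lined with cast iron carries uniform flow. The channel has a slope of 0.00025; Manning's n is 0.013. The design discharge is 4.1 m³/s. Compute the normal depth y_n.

Manning's equation rearranged: A R^(2/3) = nQ / (1·√S) = 0.013 × 4.1 / (√0.00025) = 3.371.
Try y = 1.64 m: A R^(2/3) = 2.708 — too small.
Try y = 1.96 m: A R^(2/3) = 3.369 — ≈ 3.371.

y_n = 1.96 m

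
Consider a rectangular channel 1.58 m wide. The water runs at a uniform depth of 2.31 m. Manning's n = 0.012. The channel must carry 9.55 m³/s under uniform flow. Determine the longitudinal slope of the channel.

Flow area A = b·y = 1.58 × 2.31 = 3.65 m². Wetted perimeter P = b + 2y = 1.58 + 2×2.31 = 6.2 m.
Hydraulic radius R = A/P = 3.65/6.2 = 0.5887 m.
From Manning's equation, S = [nQ / (1 A R^(2/3))]² = [0.012 × 9.55 / (1 × 3.65 × 0.5887^(2/3))]² = 0.002.

S = 0.002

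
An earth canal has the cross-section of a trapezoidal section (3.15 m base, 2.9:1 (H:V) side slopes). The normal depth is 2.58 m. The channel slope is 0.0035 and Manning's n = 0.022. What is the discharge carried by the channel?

Q = 94.3 m³/s

With bottom width b = 3.15 m and side slope z = 2.9: A = (b + zy)y = (3.15 + 2.9×2.58)×2.58 = 27.43 m²; P = b + 2y√(1+z²) = 3.15 + 2×2.58×3.068 = 18.98 m.
Hydraulic radius R = A/P = 27.43/18.98 = 1.445 m.
Manning's equation: Q = (1/n) A R^(2/3) S^(1/2) = (1/0.022) × 27.43 × 1.445^(2/3) × 0.0035^(1/2) = 94.3 m³/s.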